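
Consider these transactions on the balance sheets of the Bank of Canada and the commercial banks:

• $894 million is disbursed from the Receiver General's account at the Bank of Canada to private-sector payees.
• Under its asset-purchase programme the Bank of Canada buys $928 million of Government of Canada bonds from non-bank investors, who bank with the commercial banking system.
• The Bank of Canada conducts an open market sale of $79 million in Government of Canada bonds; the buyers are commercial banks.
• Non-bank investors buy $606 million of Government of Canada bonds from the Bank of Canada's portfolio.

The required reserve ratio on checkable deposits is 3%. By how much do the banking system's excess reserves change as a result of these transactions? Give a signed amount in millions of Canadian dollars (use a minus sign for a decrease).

Government spending $894 million: reserves +$894M, deposits +$894M.
Asset purchase (from non-banks) $928 million: reserves +$928M, deposits +$928M.
OMO sale (to banks) $79 million: reserves −$79M, deposits 0.
Asset sale (to non-banks) $606 million: reserves −$606M, deposits −$606M.
Totals: Δreserves = +$1137M, Δdeposits = +$1216M.
Δrequired reserves = 3% × +$1216M = +$36.48M.
Δexcess reserves = Δreserves − Δrequired = +$1137M − (+$36.48M) = +$1100.52 million.

+$1100.52 million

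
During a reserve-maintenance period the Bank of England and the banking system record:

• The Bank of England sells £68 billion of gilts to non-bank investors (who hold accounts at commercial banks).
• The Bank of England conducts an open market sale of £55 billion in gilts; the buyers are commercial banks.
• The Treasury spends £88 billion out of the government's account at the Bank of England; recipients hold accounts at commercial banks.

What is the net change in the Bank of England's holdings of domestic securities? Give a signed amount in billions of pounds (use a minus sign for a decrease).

Bank of England balance sheet:
  Assets:      Securities −£123B
  Liabilities: Bank reserves −£35B, Government deposits −£88B
So the change in the Bank of England's holdings of domestic securities is -£123 billion.

-£123 billion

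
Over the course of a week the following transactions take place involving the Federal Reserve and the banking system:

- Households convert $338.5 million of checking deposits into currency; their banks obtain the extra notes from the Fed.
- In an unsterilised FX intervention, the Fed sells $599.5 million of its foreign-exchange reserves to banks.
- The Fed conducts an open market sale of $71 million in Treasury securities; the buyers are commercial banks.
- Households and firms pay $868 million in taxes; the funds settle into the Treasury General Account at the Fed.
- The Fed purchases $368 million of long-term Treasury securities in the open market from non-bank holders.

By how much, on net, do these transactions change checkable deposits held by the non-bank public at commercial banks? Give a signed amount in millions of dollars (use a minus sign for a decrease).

-$838.5 million

Fed balance sheet:
  Assets:      Securities +$297M, Foreign assets −$599.5M
  Liabilities: Bank reserves −$1509M, Currency in circulation +$338.5M, Government deposits +$868M
Commercial banking system:
  Assets:      Reserves at CB −$1509M, Securities +$71M, Foreign assets +$599.5M
  Liabilities: Checkable deposits −$838.5M
So the change in checkable deposits held by the non-bank public at commercial banks is -$838.5 million.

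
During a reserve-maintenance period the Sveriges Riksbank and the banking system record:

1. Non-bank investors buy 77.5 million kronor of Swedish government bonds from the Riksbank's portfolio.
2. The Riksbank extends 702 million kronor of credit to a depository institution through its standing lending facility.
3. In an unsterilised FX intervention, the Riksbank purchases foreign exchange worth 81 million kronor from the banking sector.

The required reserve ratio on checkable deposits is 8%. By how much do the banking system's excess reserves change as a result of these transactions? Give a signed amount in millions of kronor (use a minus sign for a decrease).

Asset sale (to non-banks) 77.5 million kronor: reserves −77.5M, deposits −77.5M.
Discount-window loan 702 million kronor: reserves +702M, deposits 0.
FX purchase 81 million kronor: reserves +81M, deposits 0.
Totals: Δreserves = +705.5M, Δdeposits = −77.5M.
Δrequired reserves = 8% × −77.5M = −6.2M.
Δexcess reserves = Δreserves − Δrequired = +705.5M − (−6.2M) = +711.7 million.

+711.7 million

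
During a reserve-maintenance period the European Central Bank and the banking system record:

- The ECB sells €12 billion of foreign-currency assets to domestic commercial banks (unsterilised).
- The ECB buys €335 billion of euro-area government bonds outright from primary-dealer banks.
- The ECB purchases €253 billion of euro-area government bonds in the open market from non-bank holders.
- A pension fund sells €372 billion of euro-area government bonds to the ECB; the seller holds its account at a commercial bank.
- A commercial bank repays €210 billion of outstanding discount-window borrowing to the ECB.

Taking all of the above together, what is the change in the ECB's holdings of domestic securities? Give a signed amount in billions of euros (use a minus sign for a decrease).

+€960 billion

FX sale €12 billion: the ECB's securities portfolio is untouched → 0.
OMO purchase (from banks) €335 billion: securities added to the ECB's portfolio → +€335B.
Asset purchase (from non-banks) €253 billion: securities added to the ECB's portfolio → +€253B.
Asset purchase (from non-banks) €372 billion: securities added to the ECB's portfolio → +€372B.
Discount-window repayment €210 billion: the ECB's securities portfolio is untouched → 0.
Net: 0 + 335 + 253 + 372 + 0 = +€960 billion.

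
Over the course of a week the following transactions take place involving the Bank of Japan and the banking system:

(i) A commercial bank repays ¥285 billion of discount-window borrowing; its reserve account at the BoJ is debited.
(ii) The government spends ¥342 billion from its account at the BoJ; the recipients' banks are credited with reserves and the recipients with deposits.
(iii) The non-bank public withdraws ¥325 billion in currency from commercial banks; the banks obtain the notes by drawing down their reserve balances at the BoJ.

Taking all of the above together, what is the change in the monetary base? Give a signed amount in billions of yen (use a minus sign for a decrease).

+¥57 billion

BoJ balance sheet:
  Assets:      Loans to banks −¥285B
  Liabilities: Bank reserves −¥268B, Currency in circulation +¥325B, Government deposits −¥342B
Commercial banking system:
  Assets:      Reserves at CB −¥268B
  Liabilities: Checkable deposits +¥17B, Borrowings from CB −¥285B
Monetary base = currency + reserves: +¥325B + (−¥268B) = +¥57 billion.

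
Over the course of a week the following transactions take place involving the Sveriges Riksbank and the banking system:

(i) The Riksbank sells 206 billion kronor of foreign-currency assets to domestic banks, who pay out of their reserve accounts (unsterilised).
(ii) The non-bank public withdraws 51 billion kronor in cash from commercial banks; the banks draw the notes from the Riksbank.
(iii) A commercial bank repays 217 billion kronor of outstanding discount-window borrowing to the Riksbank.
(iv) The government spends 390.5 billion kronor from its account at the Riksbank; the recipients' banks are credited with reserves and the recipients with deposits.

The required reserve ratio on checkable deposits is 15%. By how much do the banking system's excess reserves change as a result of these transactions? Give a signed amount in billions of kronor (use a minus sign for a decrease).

-134.425 billion

FX sale 206 billion kronor: reserves −206B, deposits 0.
Currency withdrawal 51 billion kronor: reserves −51B, deposits −51B.
Discount-window repayment 217 billion kronor: reserves −217B, deposits 0.
Government spending 390.5 billion kronor: reserves +390.5B, deposits +390.5B.
Totals: Δreserves = −83.5B, Δdeposits = +339.5B.
Δrequired reserves = 15% × +339.5B = +50.925B.
Δexcess reserves = Δreserves − Δrequired = −83.5B − (+50.925B) = -134.425 billion.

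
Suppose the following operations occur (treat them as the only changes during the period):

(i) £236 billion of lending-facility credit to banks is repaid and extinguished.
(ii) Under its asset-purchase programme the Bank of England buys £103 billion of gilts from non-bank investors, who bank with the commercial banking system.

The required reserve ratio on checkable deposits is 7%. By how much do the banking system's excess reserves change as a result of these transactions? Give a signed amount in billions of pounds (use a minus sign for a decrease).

-£140.21 billion

Discount-window repayment £236 billion: reserves −£236B, deposits 0.
Asset purchase (from non-banks) £103 billion: reserves +£103B, deposits +£103B.
Totals: Δreserves = −£133B, Δdeposits = +£103B.
Δrequired reserves = 7% × +£103B = +£7.21B.
Δexcess reserves = Δreserves − Δrequired = −£133B − (+£7.21B) = -£140.21 billion.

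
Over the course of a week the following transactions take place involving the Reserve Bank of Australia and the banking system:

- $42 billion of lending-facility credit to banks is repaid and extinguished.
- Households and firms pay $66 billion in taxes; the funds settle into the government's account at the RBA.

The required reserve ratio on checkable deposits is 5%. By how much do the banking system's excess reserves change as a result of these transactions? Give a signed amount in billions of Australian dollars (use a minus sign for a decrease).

-$104.7 billion

Discount-window repayment $42 billion: reserves −$42B, deposits 0.
Government account inflow $66 billion: reserves −$66B, deposits −$66B.
Totals: Δreserves = −$108B, Δdeposits = −$66B.
Δrequired reserves = 5% × −$66B = −$3.3B.
Δexcess reserves = Δreserves − Δrequired = −$108B − (−$3.3B) = -$104.7 billion.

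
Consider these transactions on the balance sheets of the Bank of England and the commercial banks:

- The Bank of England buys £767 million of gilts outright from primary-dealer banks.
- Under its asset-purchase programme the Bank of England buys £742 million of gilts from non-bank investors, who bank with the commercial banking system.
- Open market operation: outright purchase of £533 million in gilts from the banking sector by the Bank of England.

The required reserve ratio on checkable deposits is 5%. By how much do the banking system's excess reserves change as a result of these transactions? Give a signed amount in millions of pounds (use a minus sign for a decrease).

OMO purchase (from banks) £767 million: reserves +£767M, deposits 0.
Asset purchase (from non-banks) £742 million: reserves +£742M, deposits +£742M.
OMO purchase (from banks) £533 million: reserves +£533M, deposits 0.
Totals: Δreserves = +£2042M, Δdeposits = +£742M.
Δrequired reserves = 5% × +£742M = +£37.1M.
Δexcess reserves = Δreserves − Δrequired = +£2042M − (+£37.1M) = +£2004.9 million.

+£2004.9 million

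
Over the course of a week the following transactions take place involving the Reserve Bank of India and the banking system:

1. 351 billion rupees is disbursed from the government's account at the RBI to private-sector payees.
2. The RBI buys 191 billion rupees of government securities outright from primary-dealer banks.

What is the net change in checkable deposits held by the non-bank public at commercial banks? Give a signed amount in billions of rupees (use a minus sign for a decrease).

+351 billion

Government spending 351 billion rupees: non-bank counterparties' bank balances rise → +351B.
OMO purchase (from banks) 191 billion rupees: the counterparty is a bank, so public deposits are unchanged → 0.
Net: 351 + 0 = +351 billion.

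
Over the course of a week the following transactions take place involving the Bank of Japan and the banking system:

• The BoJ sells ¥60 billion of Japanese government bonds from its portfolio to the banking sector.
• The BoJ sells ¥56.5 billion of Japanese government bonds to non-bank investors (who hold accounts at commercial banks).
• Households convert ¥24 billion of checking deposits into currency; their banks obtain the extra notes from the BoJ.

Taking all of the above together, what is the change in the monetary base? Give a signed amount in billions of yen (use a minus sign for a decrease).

-¥116.5 billion

BoJ balance sheet:
  Assets:      Securities −¥116.5B
  Liabilities: Bank reserves −¥140.5B, Currency in circulation +¥24B
Commercial banking system:
  Assets:      Reserves at CB −¥140.5B, Securities +¥60B
  Liabilities: Checkable deposits −¥80.5B
Monetary base = currency + reserves: +¥24B + (−¥140.5B) = -¥116.5 billion.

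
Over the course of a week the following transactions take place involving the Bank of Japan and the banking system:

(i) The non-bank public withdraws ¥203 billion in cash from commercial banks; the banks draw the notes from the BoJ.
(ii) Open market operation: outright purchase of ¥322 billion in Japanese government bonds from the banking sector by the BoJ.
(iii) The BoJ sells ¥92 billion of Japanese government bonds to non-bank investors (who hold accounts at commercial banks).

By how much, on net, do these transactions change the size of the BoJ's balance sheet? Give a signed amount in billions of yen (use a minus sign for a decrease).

+¥230 billion

Currency withdrawal ¥203 billion: only the composition of liabilities changes → 0.
OMO purchase (from banks) ¥322 billion: a BoJ asset is acquired → +¥322B.
Asset sale (to non-banks) ¥92 billion: a BoJ asset is shed → −¥92B.
Net: 0 + 322 − 92 = +¥230 billion.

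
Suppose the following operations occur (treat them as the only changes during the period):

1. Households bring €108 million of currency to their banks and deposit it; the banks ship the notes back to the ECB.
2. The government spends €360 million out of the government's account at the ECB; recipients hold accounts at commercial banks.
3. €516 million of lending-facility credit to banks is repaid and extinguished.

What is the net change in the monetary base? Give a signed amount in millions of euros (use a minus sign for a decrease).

Currency deposit €108 million: just a shift between currency and reserves — both are base money → 0.
Government spending €360 million: a non-base liability converts back to reserves → +€360M.
Discount-window repayment €516 million: ECB balance sheet contracts → −€516M.
Net: 0 + 360 − 516 = -€156 million.

-€156 million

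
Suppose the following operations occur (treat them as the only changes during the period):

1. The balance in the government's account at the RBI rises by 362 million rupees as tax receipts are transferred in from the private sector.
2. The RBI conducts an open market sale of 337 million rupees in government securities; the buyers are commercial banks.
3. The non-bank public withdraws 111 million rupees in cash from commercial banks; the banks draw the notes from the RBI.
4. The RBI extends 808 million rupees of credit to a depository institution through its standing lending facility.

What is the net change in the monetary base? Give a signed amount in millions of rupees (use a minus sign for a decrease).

Government account inflow 362 million rupees: reserves shift to a non-base liability → −362M.
OMO sale (to banks) 337 million rupees: RBI balance sheet contracts → −337M.
Currency withdrawal 111 million rupees: just a shift between currency and reserves — both are base money → 0.
Discount-window loan 808 million rupees: RBI balance sheet expands → +808M.
Net: −362 − 337 + 0 + 808 = +109 million.

+109 million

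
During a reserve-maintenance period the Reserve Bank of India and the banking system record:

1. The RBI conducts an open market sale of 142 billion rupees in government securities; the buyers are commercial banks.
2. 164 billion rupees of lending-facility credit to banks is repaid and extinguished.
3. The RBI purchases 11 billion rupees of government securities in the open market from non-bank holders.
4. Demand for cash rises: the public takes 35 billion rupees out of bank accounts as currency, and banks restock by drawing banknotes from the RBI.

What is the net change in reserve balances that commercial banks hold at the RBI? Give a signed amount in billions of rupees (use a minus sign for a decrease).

-330 billion

OMO sale (to banks) 142 billion rupees: the buying banks pay out of their reserve balances → −142B.
Discount-window repayment 164 billion rupees: repayment is debited from reserves → −164B.
Asset purchase (from non-banks) 11 billion rupees: the RBI pays by crediting reserve accounts → +11B.
Currency withdrawal 35 billion rupees: banks swap reserves for currency → −35B.
Net: −142 − 164 + 11 − 35 = -330 billion.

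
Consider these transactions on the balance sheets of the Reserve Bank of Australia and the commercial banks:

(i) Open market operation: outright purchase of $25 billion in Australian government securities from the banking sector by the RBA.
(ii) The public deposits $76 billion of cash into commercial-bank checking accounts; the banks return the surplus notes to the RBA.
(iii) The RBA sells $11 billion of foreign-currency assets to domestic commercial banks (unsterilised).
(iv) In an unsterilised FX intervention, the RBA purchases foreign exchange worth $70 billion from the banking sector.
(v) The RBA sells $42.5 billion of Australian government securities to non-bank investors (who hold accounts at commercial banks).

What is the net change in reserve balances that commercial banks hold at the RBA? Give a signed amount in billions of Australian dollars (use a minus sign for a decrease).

OMO purchase (from banks) $25 billion: the RBA pays by crediting reserve accounts → +$25B.
Currency deposit $76 billion: returned notes are swapped for reserve credit → +$76B.
FX sale $11 billion: the buying banks pay out of their reserve balances → −$11B.
FX purchase $70 billion: the RBA pays by crediting reserve accounts → +$70B.
Asset sale (to non-banks) $42.5 billion: the non-bank buyers' banks settle from reserves → −$42.5B.
Net: 25 + 76 − 11 + 70 − 42.5 = +$117.5 billion.

+$117.5 billion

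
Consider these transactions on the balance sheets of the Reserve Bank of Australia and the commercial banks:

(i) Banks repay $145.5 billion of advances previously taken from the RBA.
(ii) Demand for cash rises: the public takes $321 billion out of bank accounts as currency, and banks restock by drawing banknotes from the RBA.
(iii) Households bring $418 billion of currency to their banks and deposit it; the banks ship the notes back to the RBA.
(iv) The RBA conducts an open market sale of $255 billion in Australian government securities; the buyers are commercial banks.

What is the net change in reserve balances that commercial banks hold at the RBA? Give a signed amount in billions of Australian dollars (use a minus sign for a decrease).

Discount-window repayment $145.5 billion: repayment is debited from reserves → −$145.5B.
Currency withdrawal $321 billion: banks swap reserves for currency → −$321B.
Currency deposit $418 billion: returned notes are swapped for reserve credit → +$418B.
OMO sale (to banks) $255 billion: the buying banks pay out of their reserve balances → −$255B.
Net: −145.5 − 321 + 418 − 255 = -$303.5 billion.

-$303.5 billion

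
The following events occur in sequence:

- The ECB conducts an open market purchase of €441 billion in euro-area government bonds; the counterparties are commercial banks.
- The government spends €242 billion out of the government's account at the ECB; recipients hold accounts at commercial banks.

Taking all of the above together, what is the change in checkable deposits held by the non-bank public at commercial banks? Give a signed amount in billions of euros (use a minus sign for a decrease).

ECB balance sheet:
  Assets:      Securities +€441B
  Liabilities: Bank reserves +€683B, Government deposits −€242B
Commercial banking system:
  Assets:      Reserves at CB +€683B, Securities −€441B
  Liabilities: Checkable deposits +€242B
So the change in checkable deposits held by the non-bank public at commercial banks is +€242 billion.

+€242 billion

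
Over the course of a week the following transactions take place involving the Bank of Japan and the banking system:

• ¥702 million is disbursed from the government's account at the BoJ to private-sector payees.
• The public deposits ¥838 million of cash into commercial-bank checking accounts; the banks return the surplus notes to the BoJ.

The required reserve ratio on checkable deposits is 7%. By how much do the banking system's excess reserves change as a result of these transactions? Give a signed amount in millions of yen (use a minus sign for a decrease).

+¥1432.2 million

Government spending ¥702 million: reserves +¥702M, deposits +¥702M.
Currency deposit ¥838 million: reserves +¥838M, deposits +¥838M.
Totals: Δreserves = +¥1540M, Δdeposits = +¥1540M.
Δrequired reserves = 7% × +¥1540M = +¥107.8M.
Δexcess reserves = Δreserves − Δrequired = +¥1540M − (+¥107.8M) = +¥1432.2 million.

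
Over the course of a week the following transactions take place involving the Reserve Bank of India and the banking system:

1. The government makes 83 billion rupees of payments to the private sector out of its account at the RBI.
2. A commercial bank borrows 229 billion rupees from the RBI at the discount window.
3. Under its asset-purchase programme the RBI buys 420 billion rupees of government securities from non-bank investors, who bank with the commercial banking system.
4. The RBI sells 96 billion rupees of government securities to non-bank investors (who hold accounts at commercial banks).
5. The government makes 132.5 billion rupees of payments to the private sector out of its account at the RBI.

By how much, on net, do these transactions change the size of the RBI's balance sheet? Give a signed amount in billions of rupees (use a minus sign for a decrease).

RBI balance sheet:
  Assets:      Securities +324B, Loans to banks +229B
  Liabilities: Bank reserves +768.5B, Government deposits −215.5B
Change in total RBI assets = +553 billion.

+553 billion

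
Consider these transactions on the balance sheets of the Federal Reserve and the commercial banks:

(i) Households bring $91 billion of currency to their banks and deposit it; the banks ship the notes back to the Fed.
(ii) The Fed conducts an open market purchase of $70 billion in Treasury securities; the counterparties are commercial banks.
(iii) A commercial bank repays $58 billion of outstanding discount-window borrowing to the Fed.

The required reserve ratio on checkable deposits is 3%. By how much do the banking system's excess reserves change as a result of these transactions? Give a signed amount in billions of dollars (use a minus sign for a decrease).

+$100.27 billion

Currency deposit $91 billion: reserves +$91B, deposits +$91B.
OMO purchase (from banks) $70 billion: reserves +$70B, deposits 0.
Discount-window repayment $58 billion: reserves −$58B, deposits 0.
Totals: Δreserves = +$103B, Δdeposits = +$91B.
Δrequired reserves = 3% × +$91B = +$2.73B.
Δexcess reserves = Δreserves − Δrequired = +$103B − (+$2.73B) = +$100.27 billion.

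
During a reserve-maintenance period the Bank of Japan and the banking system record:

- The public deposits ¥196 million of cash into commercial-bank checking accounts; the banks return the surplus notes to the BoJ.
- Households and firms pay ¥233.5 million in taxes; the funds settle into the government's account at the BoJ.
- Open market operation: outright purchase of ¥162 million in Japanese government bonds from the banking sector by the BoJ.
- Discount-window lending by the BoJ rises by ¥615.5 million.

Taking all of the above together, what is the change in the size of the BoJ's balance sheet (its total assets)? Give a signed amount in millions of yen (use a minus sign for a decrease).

Currency deposit ¥196 million: only the composition of liabilities changes → 0.
Government account inflow ¥233.5 million: only the composition of liabilities changes → 0.
OMO purchase (from banks) ¥162 million: a BoJ asset is acquired → +¥162M.
Discount-window loan ¥615.5 million: a BoJ asset is acquired → +¥615.5M.
Net: 0 + 0 + 162 + 615.5 = +¥777.5 million.

+¥777.5 million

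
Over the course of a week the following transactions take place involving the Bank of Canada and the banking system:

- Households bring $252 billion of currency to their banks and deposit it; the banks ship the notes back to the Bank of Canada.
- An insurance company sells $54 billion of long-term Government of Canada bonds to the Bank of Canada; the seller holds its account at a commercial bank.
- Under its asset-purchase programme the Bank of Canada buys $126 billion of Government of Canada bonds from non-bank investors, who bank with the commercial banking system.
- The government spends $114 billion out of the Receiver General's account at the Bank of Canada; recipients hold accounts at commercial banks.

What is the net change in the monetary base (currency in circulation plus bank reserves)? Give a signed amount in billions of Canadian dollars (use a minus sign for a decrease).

+$294 billion

Bank of Canada balance sheet:
  Assets:      Securities +$180B
  Liabilities: Bank reserves +$546B, Currency in circulation −$252B, Government deposits −$114B
Monetary base = currency + reserves: −$252B + (+$546B) = +$294 billion.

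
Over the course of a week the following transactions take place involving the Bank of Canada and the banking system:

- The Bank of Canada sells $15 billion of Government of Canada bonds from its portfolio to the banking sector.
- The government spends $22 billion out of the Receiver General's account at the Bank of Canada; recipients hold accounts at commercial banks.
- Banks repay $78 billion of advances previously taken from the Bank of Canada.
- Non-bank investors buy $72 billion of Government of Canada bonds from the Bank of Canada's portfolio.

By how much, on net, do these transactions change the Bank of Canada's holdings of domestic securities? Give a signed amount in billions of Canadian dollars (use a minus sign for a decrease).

-$87 billion

OMO sale (to banks) $15 billion: securities removed from the Bank of Canada's portfolio → −$15B.
Government spending $22 billion: the Bank of Canada's securities portfolio is untouched → 0.
Discount-window repayment $78 billion: the Bank of Canada's securities portfolio is untouched → 0.
Asset sale (to non-banks) $72 billion: securities removed from the Bank of Canada's portfolio → −$72B.
Net: −15 + 0 + 0 − 72 = -$87 billion.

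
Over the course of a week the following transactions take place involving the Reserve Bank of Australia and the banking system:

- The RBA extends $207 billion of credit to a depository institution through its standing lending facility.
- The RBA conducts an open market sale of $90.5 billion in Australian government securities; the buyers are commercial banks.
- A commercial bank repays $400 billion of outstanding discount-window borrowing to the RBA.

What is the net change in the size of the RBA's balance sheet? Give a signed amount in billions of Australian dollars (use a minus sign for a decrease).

-$283.5 billion

Discount-window loan $207 billion: an RBA asset is acquired → +$207B.
OMO sale (to banks) $90.5 billion: an RBA asset is shed → −$90.5B.
Discount-window repayment $400 billion: an RBA asset is shed → −$400B.
Net: 207 − 90.5 − 400 = -$283.5 billion.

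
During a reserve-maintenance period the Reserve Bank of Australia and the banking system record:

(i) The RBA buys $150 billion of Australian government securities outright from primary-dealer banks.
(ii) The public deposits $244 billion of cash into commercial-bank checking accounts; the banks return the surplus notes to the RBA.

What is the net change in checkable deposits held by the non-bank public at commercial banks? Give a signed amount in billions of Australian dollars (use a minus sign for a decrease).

RBA balance sheet:
  Assets:      Securities +$150B
  Liabilities: Bank reserves +$394B, Currency in circulation −$244B
Commercial banking system:
  Assets:      Reserves at CB +$394B, Securities −$150B
  Liabilities: Checkable deposits +$244B
So the change in checkable deposits held by the non-bank public at commercial banks is +$244 billion.

+$244 billion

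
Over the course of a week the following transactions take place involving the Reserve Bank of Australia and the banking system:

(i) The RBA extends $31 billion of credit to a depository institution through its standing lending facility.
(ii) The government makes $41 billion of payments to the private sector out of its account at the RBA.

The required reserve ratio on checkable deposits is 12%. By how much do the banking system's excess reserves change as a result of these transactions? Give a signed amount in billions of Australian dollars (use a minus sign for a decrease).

+$67.08 billion

Discount-window loan $31 billion: reserves +$31B, deposits 0.
Government spending $41 billion: reserves +$41B, deposits +$41B.
Totals: Δreserves = +$72B, Δdeposits = +$41B.
Δrequired reserves = 12% × +$41B = +$4.92B.
Δexcess reserves = Δreserves − Δrequired = +$72B − (+$4.92B) = +$67.08 billion.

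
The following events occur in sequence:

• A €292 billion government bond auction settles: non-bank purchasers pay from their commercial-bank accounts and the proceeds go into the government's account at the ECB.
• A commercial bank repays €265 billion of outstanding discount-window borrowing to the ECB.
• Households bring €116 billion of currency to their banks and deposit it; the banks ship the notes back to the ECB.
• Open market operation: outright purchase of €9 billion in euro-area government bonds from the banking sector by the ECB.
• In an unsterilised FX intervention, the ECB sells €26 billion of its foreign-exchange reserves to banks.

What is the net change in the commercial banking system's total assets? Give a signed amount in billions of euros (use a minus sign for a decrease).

-€441 billion

Government account inflow €292 billion: bank balance sheets shrink → −€292B.
Discount-window repayment €265 billion: bank balance sheets shrink → −€265B.
Currency deposit €116 billion: bank balance sheets expand → +€116B.
OMO purchase (from banks) €9 billion: just an asset swap on bank balance sheets → 0.
FX sale €26 billion: just an asset swap on bank balance sheets → 0.
Net: −292 − 265 + 116 + 0 + 0 = -€441 billion.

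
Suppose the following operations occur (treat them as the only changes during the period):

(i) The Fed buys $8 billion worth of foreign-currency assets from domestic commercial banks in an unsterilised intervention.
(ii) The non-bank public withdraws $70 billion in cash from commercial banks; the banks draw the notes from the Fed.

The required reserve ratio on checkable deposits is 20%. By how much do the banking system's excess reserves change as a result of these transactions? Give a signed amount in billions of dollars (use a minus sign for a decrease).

FX purchase $8 billion: reserves +$8B, deposits 0.
Currency withdrawal $70 billion: reserves −$70B, deposits −$70B.
Totals: Δreserves = −$62B, Δdeposits = −$70B.
Δrequired reserves = 20% × −$70B = −$14B.
Δexcess reserves = Δreserves − Δrequired = −$62B − (−$14B) = -$48 billion.

-$48 billion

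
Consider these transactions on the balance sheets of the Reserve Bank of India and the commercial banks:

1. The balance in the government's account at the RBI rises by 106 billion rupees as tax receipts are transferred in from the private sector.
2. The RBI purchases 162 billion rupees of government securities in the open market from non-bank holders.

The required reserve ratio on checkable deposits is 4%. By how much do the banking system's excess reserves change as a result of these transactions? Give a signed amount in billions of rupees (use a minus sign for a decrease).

Government account inflow 106 billion rupees: reserves −106B, deposits −106B.
Asset purchase (from non-banks) 162 billion rupees: reserves +162B, deposits +162B.
Totals: Δreserves = +56B, Δdeposits = +56B.
Δrequired reserves = 4% × +56B = +2.24B.
Δexcess reserves = Δreserves − Δrequired = +56B − (+2.24B) = +53.76 billion.

+53.76 billion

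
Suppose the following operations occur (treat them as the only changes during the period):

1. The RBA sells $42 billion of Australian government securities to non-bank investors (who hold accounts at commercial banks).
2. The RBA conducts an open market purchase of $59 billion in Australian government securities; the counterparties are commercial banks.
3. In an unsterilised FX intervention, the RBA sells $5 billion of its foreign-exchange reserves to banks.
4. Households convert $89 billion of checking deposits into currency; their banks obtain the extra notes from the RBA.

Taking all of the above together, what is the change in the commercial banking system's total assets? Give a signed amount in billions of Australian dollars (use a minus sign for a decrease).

-$131 billion

Asset sale (to non-banks) $42 billion: bank balance sheets shrink → −$42B.
OMO purchase (from banks) $59 billion: just an asset swap on bank balance sheets → 0.
FX sale $5 billion: just an asset swap on bank balance sheets → 0.
Currency withdrawal $89 billion: bank balance sheets shrink → −$89B.
Net: −42 + 0 + 0 − 89 = -$131 billion.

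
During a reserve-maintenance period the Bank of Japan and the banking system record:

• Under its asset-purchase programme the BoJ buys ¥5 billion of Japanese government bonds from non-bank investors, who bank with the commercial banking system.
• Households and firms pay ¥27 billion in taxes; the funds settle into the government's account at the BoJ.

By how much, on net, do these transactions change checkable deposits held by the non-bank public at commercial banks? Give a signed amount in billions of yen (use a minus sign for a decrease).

BoJ balance sheet:
  Assets:      Securities +¥5B
  Liabilities: Bank reserves −¥22B, Government deposits +¥27B
Commercial banking system:
  Assets:      Reserves at CB −¥22B
  Liabilities: Checkable deposits −¥22B
So the change in checkable deposits held by the non-bank public at commercial banks is -¥22 billion.

-¥22 billion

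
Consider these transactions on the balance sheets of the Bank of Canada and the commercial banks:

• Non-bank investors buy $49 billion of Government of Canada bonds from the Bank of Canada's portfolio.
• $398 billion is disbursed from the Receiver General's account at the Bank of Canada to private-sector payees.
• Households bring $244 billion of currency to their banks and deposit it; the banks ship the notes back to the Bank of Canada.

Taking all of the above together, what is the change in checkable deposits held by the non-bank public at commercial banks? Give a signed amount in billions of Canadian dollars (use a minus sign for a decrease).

Bank of Canada balance sheet:
  Assets:      Securities −$49B
  Liabilities: Bank reserves +$593B, Currency in circulation −$244B, Government deposits −$398B
Commercial banking system:
  Assets:      Reserves at CB +$593B
  Liabilities: Checkable deposits +$593B
So the change in checkable deposits held by the non-bank public at commercial banks is +$593 billion.

+$593 billion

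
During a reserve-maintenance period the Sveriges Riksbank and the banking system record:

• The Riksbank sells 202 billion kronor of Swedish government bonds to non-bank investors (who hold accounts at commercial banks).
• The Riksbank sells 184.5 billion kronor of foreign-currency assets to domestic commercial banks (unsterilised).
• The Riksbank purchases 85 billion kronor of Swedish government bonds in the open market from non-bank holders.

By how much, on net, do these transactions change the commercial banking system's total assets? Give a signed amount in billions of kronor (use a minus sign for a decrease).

Asset sale (to non-banks) 202 billion kronor: bank balance sheets shrink → −202B.
FX sale 184.5 billion kronor: just an asset swap on bank balance sheets → 0.
Asset purchase (from non-banks) 85 billion kronor: bank balance sheets expand → +85B.
Net: −202 + 0 + 85 = -117 billion.

-117 billion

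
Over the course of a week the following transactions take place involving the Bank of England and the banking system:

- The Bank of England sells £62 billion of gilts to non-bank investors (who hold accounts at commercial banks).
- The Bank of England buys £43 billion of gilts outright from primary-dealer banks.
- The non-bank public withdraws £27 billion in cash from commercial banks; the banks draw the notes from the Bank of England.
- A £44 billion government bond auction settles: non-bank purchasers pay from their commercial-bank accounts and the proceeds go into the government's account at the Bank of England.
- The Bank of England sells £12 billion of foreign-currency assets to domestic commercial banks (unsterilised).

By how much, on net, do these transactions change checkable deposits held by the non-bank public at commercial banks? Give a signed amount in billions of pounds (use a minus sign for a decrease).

Asset sale (to non-banks) £62 billion: non-bank counterparties' bank balances fall → −£62B.
OMO purchase (from banks) £43 billion: the counterparty is a bank, so public deposits are unchanged → 0.
Currency withdrawal £27 billion: non-bank counterparties' bank balances fall → −£27B.
Government account inflow £44 billion: non-bank counterparties' bank balances fall → −£44B.
FX sale £12 billion: the counterparty is a bank, so public deposits are unchanged → 0.
Net: −62 + 0 − 27 − 44 + 0 = -£133 billion.

-£133 billion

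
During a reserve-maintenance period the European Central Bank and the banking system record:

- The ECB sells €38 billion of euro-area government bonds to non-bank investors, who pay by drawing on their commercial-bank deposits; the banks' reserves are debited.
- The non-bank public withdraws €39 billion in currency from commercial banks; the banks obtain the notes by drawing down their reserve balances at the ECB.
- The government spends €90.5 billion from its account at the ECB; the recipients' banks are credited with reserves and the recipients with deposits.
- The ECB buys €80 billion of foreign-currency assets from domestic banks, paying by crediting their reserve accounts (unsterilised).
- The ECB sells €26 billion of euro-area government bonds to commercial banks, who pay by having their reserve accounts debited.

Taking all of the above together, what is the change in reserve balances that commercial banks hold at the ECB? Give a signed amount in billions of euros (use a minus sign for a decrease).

+€67.5 billion

Asset sale (to non-banks) €38 billion: the non-bank buyers' banks settle from reserves → −€38B.
Currency withdrawal €39 billion: banks swap reserves for currency → −€39B.
Government spending €90.5 billion: government payments flow into bank reserve accounts → +€90.5B.
FX purchase €80 billion: the ECB pays by crediting reserve accounts → +€80B.
OMO sale (to banks) €26 billion: the buying banks pay out of their reserve balances → −€26B.
Net: −38 − 39 + 90.5 + 80 − 26 = +€67.5 billion.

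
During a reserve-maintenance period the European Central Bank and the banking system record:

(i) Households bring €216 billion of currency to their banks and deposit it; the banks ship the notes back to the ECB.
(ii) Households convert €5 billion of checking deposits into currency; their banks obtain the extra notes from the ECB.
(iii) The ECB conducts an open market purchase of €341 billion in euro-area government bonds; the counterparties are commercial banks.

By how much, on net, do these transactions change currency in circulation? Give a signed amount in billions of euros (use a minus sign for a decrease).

-€211 billion

Currency deposit €216 billion: notes return to the central bank → −€216B.
Currency withdrawal €5 billion: notes leave the central bank → +€5B.
OMO purchase (from banks) €341 billion: no currency enters or leaves circulation → 0.
Net: −216 + 5 + 0 = -€211 billion.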